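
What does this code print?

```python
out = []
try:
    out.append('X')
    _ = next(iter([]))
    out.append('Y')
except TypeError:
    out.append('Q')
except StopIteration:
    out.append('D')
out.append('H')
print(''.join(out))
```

Execution trace: 'X' (try body) → 'D' (except StopIteration) → 'H' (after the try/except). Output: XDH

Answer: XDH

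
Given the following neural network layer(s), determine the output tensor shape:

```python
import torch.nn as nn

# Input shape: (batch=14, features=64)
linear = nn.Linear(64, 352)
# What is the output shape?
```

Input: (14, 64) -> Output: (14, 352)

Answer: (14, 352)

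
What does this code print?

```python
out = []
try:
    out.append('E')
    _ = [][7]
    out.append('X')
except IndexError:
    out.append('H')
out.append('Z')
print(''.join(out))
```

Execution trace: 'E' (try body) → 'H' (except IndexError) → 'Z' (after the try/except). Output: EHZ

Answer: EHZ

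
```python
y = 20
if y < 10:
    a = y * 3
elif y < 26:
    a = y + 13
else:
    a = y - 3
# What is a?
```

Trace:
`y = 20` → y = 20
`if y < 10: ...` → y < 10 is False, y < 26 is True → a = 33
So a = 33

Answer: 33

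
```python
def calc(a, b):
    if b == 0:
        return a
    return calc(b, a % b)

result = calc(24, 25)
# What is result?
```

calc(24, 25) -> calc(25, 24) -> calc(24, 1) -> calc(1, 0) -> 1

Answer: 1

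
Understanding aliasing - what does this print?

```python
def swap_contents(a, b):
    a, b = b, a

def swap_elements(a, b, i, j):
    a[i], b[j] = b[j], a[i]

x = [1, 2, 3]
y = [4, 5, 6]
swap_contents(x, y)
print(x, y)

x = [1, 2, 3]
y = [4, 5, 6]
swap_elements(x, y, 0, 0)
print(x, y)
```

Key concept: parameter rebinding vs mutation.
Step by step:
`x = [1, 2, 3]` → x = [1, 2, 3]
`y = [4, 5, 6]` → y = [4, 5, 6]
`swap_contents(x, y)` → no visible change to tracked variables
`print(x, y)` → prints [1, 2, 3] [4, 5, 6]
`x = [1, 2, 3]` → x = [1, 2, 3]
`y = [4, 5, 6]` → y = [4, 5, 6]
`swap_elements(x, y, 0, 0)` → x = [4, 2, 3]; y = [1, 5, 6]
`print(x, y)` → prints [4, 2, 3] [1, 5, 6]

Answer:
[1, 2, 3] [4, 5, 6]
[4, 2, 3] [1, 5, 6]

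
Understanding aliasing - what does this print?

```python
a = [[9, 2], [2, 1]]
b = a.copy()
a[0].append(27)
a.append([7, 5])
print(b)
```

Key concept: shallow copy with nested lists.
Step by step:
`a = [[9, 2], [2, 1]]` → a = [[9, 2], [2, 1]]
`b = a.copy()` → b = [[9, 2], [2, 1]]
`a[0].append(27)` → a = [[9, 2, 27], [2, 1]]; b = [[9, 2, 27], [2, 1]]
`a.append([7, 5])` → a = [[9, 2, 27], [2, 1], [7, 5]]
`print(b)` → prints [[9, 2, 27], [2, 1]]

Answer: [[9, 2, 27], [2, 1]]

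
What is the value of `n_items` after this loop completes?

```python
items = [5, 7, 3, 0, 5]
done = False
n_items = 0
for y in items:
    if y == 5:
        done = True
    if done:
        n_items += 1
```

Count elements after first 5 in [5, 7, 3, 0, 5]
`n_items` takes the values: 0 → 1 → 2 → 3 → 4 → 5

Answer: 5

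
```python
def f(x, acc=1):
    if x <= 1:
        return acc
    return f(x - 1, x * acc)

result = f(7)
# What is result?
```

Accumulator trace (n, acc): (7, 1) -> (6, 7) -> (5, 42) -> (4, 210) -> (3, 840) -> (2, 2520) -> (1, 5040) -> return 5040

Answer: 5040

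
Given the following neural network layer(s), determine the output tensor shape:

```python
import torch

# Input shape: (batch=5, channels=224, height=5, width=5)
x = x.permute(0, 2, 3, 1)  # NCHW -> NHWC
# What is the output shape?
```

Input: (5, 224, 5, 5) -> Output: (5, 5, 5, 224)

Answer: (5, 5, 5, 224)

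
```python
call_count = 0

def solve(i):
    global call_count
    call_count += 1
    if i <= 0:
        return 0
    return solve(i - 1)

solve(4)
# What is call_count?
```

Linear recursion stepping by 1: 5 calls from i=4 down to ≤0.

Answer: 5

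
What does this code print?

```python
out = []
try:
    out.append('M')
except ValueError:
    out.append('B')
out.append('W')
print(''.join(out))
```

Execution trace: 'M' (try body, no exception) → 'W' (after the try/except). Output: MW

Answer: MW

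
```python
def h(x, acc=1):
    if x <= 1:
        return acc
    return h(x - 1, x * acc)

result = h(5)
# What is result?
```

Accumulator trace (n, acc): (5, 1) -> (4, 5) -> (3, 20) -> (2, 60) -> (1, 120) -> return 120

Answer: 120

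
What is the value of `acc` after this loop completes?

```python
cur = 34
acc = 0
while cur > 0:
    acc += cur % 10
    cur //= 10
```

Sum digits of 34
`acc` takes the values: 0 → 4 → 7

Answer: 7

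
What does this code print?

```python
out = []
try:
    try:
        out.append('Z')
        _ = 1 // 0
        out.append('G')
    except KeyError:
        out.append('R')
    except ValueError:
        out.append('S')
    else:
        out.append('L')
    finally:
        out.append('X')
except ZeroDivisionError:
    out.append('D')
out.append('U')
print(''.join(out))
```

Execution trace: 'Z' (try body) → 'X' (finally) → 'D' (outer except ZeroDivisionError) → 'U' (after the try/except). Output: ZXDU

Answer: ZXDU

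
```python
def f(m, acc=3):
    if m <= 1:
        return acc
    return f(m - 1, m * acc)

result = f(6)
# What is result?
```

Accumulator trace (n, acc): (6, 3) -> (5, 18) -> (4, 90) -> (3, 360) -> (2, 1080) -> (1, 2160) -> return 2160

Answer: 2160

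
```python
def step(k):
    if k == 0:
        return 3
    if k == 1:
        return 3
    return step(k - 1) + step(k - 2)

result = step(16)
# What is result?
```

Build up from base cases: step(0)=3, step(1)=3, step(2)=6, step(3)=9, step(4)=15, step(5)=24, step(6)=39, ..., step(16)=4791

Answer: 4791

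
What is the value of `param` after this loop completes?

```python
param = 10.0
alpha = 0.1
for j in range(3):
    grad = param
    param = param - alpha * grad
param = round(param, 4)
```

Gradient descent: w = 10.0 * (1 - 0.1)^3
`param` takes the values: 10.0 → 9.0 → 8.1 → 7.29

Answer: 7.29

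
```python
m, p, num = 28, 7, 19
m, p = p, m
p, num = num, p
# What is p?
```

Trace:
`m, p, num = 28, 7, 19` → m = 28; p = 7; num = 19
`m, p = p, m` → m = 7; p = 28
`p, num = num, p` → p = 19; num = 28
So p = 19

Answer: 19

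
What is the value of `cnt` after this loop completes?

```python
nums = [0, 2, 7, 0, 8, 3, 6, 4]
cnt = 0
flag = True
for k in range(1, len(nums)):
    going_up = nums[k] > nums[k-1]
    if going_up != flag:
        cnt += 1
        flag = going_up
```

Count direction changes in [0, 2, 7, 0, 8, 3, 6, 4]
`cnt` takes the values: 0 → 1 → 2 → 3 → 4 → 5

Answer: 5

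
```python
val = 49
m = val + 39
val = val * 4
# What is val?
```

Trace:
`val = 49` → val = 49
`m = val + 39` → m = 88
`val = val * 4` → val = 196
So val = 196

Answer: 196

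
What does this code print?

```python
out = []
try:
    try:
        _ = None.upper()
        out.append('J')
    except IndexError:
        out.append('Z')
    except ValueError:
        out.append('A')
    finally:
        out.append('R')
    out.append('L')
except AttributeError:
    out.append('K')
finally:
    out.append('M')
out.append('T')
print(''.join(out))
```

Execution trace: 'R' (inner finally) → 'K' (except AttributeError) → 'M' (finally) → 'T' (after the try/except). Output: RKMT

Answer: RKMT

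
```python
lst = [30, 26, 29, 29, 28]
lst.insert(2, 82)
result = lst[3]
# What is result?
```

Trace:
`lst = [30, 26, 29, 29, 28]` → lst = [30, 26, 29, 29, 28]
`lst.insert(2, 82)` → lst = [30, 26, 82, 29, 29, 28]
`result = lst[3]` → result = 29
So result = 29

Answer: 29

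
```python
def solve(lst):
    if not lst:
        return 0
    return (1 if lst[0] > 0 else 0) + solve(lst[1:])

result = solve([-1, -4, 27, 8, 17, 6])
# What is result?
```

Count of positive elements in [-1, -4, 27, 8, 17, 6] = 4

Answer: 4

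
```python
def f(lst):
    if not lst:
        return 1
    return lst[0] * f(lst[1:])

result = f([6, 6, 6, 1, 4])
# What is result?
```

Product over [6, 6, 6, 1, 4] = 6 * 6 * 6 * 1 * 4 = 864

Answer: 864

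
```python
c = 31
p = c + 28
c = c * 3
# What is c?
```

Trace:
`c = 31` → c = 31
`p = c + 28` → p = 59
`c = c * 3` → c = 93
So c = 93

Answer: 93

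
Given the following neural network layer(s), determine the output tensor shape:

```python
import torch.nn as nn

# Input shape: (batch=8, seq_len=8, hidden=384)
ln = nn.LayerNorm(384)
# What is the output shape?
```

Input: (8, 8, 384) -> Output: (8, 8, 384)

Answer: (8, 8, 384)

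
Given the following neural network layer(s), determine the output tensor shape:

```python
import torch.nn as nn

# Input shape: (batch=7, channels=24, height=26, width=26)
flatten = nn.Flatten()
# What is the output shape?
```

Input: (7, 24, 26, 26) -> Output: (7, 16224)

Answer: (7, 16224)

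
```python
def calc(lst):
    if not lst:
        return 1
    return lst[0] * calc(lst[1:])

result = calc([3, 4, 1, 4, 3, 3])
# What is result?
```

Product over [3, 4, 1, 4, 3, 3] = 3 * 4 * 1 * 4 * 3 * 3 = 432

Answer: 432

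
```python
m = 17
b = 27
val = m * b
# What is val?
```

Trace:
`m = 17` → m = 17
`b = 27` → b = 27
`val = m * b` → val = 459
So val = 459

Answer: 459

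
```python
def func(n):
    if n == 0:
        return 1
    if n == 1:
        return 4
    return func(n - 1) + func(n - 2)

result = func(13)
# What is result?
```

Build up from base cases: func(0)=1, func(1)=4, func(2)=5, func(3)=9, func(4)=14, func(5)=23, func(6)=37, ..., func(13)=1076

Answer: 1076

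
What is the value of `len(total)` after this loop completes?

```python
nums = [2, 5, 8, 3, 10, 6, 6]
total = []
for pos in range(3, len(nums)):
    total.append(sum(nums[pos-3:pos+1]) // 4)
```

Number of 4-element averages
`total` takes the values: [] → [4] → [4, 6] → [4, 6, 6] → [4, 6, 6, 6]
So `len(total)` = 4

Answer: 4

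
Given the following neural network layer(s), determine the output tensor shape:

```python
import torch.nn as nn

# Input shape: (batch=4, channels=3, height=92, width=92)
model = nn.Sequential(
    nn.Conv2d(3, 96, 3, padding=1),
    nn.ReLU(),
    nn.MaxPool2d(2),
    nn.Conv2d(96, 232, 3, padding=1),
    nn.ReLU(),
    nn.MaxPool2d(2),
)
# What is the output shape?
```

Input: (4, 3, 92, 92) -> after first Conv2d: (4, 96, 92, 92) -> after first MaxPool2d: (4, 96, 46, 46) -> after second Conv2d: (4, 232, 46, 46) -> Output: (4, 232, 23, 23)

Answer: (4, 232, 23, 23)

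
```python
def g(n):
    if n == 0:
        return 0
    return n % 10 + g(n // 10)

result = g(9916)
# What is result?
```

Sum of digits of 9916: 6 + 1 + 9 + 9 = 25

Answer: 25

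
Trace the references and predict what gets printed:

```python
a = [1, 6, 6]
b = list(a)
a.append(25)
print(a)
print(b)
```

Key concept: list() constructor creates copy.
Step by step:
`a = [1, 6, 6]` → a = [1, 6, 6]
`b = list(a)` → b = [1, 6, 6]
`a.append(25)` → a = [1, 6, 6, 25]
`print(a)` → prints [1, 6, 6, 25]
`print(b)` → prints [1, 6, 6]

Answer:
[1, 6, 6, 25]
[1, 6, 6]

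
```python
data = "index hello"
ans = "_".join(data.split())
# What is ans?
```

Trace:
`data = "index hello"` → data = 'index hello'
`ans = "_".join(data.split())` → ans = 'index_hello'
So ans = 'index_hello'

Answer: 'index_hello'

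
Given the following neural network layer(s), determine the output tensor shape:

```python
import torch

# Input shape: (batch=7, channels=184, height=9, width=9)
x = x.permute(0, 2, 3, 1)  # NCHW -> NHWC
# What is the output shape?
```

Input: (7, 184, 9, 9) -> Output: (7, 9, 9, 184)

Answer: (7, 9, 9, 184)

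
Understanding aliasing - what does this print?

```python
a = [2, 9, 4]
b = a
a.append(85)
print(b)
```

Key concept: basic list aliasing.
Step by step:
`a = [2, 9, 4]` → a = [2, 9, 4]
`b = a` → b = [2, 9, 4] (same object as a)
`a.append(85)` → a = [2, 9, 4, 85] (same object as b); b = [2, 9, 4, 85] (same object as a)
`print(b)` → prints [2, 9, 4, 85]

Answer: [2, 9, 4, 85]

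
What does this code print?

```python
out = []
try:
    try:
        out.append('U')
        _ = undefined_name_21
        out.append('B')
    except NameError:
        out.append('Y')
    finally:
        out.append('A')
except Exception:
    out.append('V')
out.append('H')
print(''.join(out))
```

Execution trace: 'U' (inner try body) → 'Y' (inner except NameError) → 'A' (inner finally) → 'H' (after the try/except). Output: UYAH

Answer: UYAH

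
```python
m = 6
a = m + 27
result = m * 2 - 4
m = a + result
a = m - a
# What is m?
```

Trace:
`m = 6` → m = 6
`a = m + 27` → a = 33
`result = m * 2 - 4` → result = 8
`m = a + result` → m = 41
`a = m - a` → a = 8
So m = 41

Answer: 41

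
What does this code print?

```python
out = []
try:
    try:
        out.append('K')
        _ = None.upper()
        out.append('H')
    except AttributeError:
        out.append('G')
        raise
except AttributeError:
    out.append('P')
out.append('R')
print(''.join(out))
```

Execution trace: 'K' (inner try body) → 'G' (inner except AttributeError) → 'P' (outer except AttributeError) → 'R' (after the try/except). Output: KGPR

Answer: KGPR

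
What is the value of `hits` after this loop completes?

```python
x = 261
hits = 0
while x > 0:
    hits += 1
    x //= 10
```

Count digits by repeated division by 10
`hits` takes the values: 0 → 1 → 2 → 3

Answer: 3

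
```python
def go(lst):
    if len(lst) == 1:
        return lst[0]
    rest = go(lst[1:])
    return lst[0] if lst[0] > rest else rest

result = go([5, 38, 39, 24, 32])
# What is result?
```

Recursive max over [5, 38, 39, 24, 32] = 39

Answer: 39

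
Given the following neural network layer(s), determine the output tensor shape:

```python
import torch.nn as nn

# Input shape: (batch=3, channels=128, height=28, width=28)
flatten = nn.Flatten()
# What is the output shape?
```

Input: (3, 128, 28, 28) -> Output: (3, 100352)

Answer: (3, 100352)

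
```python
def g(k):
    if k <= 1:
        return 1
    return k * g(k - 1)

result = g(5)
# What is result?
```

g(5) = 5 * 4 * 3 * 2 * 1 = 120

Answer: 120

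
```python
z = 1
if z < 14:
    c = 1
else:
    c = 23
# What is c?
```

Trace:
`z = 1` → z = 1
`if z < 14: ...` → z < 14 is True → c = 1
So c = 1

Answer: 1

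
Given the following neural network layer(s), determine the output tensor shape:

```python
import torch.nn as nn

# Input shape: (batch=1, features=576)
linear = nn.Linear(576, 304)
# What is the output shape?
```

Input: (1, 576) -> Output: (1, 304)

Answer: (1, 304)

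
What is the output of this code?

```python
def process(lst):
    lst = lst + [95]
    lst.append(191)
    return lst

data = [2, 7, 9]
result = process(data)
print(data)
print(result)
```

Key concept: rebinding parameter vs mutation.
Step by step:
`data = [2, 7, 9]` → data = [2, 7, 9]
`result = process(data)` → result = [2, 7, 9, 95, 191]
`print(data)` → prints [2, 7, 9]
`print(result)` → prints [2, 7, 9, 95, 191]

Answer:
[2, 7, 9]
[2, 7, 9, 95, 191]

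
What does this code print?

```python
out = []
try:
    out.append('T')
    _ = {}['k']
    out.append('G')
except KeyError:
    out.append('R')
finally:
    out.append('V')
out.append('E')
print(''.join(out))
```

Execution trace: 'T' (try body) → 'R' (except KeyError) → 'V' (finally) → 'E' (after the try/except). Output: TRVE

Answer: TRVE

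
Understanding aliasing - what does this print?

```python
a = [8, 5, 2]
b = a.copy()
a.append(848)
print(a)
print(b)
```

Key concept: list.copy() creates independent copy.
Step by step:
`a = [8, 5, 2]` → a = [8, 5, 2]
`b = a.copy()` → b = [8, 5, 2]
`a.append(848)` → a = [8, 5, 2, 848]
`print(a)` → prints [8, 5, 2, 848]
`print(b)` → prints [8, 5, 2]

Answer:
[8, 5, 2, 848]
[8, 5, 2]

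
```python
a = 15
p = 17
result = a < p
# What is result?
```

Trace:
`a = 15` → a = 15
`p = 17` → p = 17
`result = a < p` → result = True
So result = True

Answer: True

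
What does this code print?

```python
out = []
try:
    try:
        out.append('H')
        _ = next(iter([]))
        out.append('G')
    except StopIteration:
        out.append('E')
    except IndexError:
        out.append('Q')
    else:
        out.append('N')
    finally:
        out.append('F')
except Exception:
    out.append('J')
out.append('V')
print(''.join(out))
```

Execution trace: 'H' (inner try body) → 'E' (inner except StopIteration) → 'F' (inner finally) → 'V' (after the try/except). Output: HEFV

Answer: HEFV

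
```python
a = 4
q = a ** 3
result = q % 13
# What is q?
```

Trace:
`a = 4` → a = 4
`q = a ** 3` → q = 64
`result = q % 13` → result = 12
So q = 64

Answer: 64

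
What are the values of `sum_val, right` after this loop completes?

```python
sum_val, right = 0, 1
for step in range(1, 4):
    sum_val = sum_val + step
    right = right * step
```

Sum and factorial of 1 to 3
`sum_val, right` takes the values: (0, 1) → (1, 1) → (3, 1) → (3, 2) → (6, 2) → (6, 6)

Answer: 6, 6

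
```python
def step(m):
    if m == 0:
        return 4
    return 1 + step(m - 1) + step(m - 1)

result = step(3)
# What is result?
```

step(m) = 1 + 2·step(m-1), step(0)=4. Closed form: (4+1)·2^3 - 1 = 39.

Answer: 39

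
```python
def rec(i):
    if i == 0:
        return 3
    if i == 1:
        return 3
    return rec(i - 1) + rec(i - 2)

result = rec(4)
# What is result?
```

Build up from base cases: rec(0)=3, rec(1)=3, rec(2)=6, rec(3)=9, rec(4)=15

Answer: 15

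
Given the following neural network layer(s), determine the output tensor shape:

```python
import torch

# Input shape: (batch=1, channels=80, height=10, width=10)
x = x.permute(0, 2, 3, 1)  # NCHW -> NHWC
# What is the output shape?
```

Input: (1, 80, 10, 10) -> Output: (1, 10, 10, 80)

Answer: (1, 10, 10, 80)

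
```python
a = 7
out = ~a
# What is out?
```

Trace:
`a = 7` → a = 7
`out = ~a` → out = -8
So out = -8

Answer: -8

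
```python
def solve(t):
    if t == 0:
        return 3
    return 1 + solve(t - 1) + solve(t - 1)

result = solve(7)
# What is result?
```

solve(t) = 1 + 2·solve(t-1), solve(0)=3. Closed form: (3+1)·2^7 - 1 = 511.

Answer: 511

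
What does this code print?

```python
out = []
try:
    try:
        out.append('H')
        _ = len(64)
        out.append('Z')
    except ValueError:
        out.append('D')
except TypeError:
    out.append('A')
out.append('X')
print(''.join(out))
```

Execution trace: 'H' (try body) → 'A' (outer except TypeError) → 'X' (after the try/except). Output: HAX

Answer: HAX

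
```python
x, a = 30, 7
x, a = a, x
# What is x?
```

Trace:
`x, a = 30, 7` → x = 30; a = 7
`x, a = a, x` → x = 7; a = 30
So x = 7

Answer: 7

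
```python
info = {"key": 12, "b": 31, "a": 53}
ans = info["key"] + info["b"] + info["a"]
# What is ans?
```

Trace:
`info = {"key": 12, "b": 31, "a": 53}` → info = {'key': 12, 'b': 31, 'a': 53}
`ans = info["key"] + info["b"] + info["a"]` → ans = 96
So ans = 96

Answer: 96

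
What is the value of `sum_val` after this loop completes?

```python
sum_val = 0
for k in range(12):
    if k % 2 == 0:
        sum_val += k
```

Sum of even numbers 0 to 11
`sum_val` takes the values: 0 → 2 → 6 → 12 → 20 → 30

Answer: 30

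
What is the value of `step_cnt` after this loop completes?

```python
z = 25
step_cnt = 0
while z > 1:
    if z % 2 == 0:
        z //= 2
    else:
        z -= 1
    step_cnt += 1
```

Steps to reduce 25 to 1
`step_cnt` takes the values: 0 → 1 → 2 → 3 → 4 → 5 → 6

Answer: 6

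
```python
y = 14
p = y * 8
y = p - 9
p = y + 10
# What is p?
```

Trace:
`y = 14` → y = 14
`p = y * 8` → p = 112
`y = p - 9` → y = 103
`p = y + 10` → p = 113
So p = 113

Answer: 113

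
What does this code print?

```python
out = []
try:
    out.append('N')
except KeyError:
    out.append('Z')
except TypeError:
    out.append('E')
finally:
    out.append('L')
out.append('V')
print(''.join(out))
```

Execution trace: 'N' (try body, no exception) → 'L' (finally) → 'V' (after the try/except). Output: NLV

Answer: NLV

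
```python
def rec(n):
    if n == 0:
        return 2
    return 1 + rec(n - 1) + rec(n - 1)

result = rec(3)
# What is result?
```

rec(n) = 1 + 2·rec(n-1), rec(0)=2. Closed form: (2+1)·2^3 - 1 = 23.

Answer: 23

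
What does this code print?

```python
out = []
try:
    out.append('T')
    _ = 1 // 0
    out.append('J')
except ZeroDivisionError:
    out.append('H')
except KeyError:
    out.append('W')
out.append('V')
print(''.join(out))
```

Execution trace: 'T' (try body) → 'H' (except ZeroDivisionError) → 'V' (after the try/except). Output: THV

Answer: THV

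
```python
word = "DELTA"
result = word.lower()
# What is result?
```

Trace:
`word = "DELTA"` → word = 'DELTA'
`result = word.lower()` → result = 'delta'
So result = 'delta'

Answer: 'delta'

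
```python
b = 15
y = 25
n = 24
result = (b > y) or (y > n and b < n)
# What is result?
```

Trace:
`b = 15` → b = 15
`y = 25` → y = 25
`n = 24` → n = 24
`result = (b > y) or (y > n and b < n)` → result = True
So result = True

Answer: True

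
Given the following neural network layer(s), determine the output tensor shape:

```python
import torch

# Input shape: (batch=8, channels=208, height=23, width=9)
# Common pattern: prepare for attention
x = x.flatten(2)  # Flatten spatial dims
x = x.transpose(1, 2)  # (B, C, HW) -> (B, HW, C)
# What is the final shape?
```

Input: (8, 208, 23, 9) -> after flatten(2): (8, 208, 207) -> Output: (8, 207, 208)

Answer: (8, 207, 208)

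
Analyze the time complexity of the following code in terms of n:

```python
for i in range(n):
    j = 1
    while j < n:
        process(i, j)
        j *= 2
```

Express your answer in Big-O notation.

This is Linear outer loop, logarithmic inner loop. Time complexity: O(n log n).

Answer: O(n log n)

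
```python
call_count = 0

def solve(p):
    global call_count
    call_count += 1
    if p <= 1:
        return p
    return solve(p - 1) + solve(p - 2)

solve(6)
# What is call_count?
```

Calls(p) = 1 + Calls(p-1) + Calls(p-2); Calls(0)=Calls(1)=1. For p=6 this gives 25.

Answer: 25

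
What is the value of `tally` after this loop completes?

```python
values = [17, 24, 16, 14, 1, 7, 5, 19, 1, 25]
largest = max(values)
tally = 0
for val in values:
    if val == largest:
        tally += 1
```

Count of max value 25 in [17, 24, 16, 14, 1, 7, 5, 19, 1, 25]
`tally` takes the values: 0 → 1

Answer: 1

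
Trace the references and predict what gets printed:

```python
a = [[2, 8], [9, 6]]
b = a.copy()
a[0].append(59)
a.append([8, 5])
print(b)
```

Key concept: shallow copy with nested lists.
Step by step:
`a = [[2, 8], [9, 6]]` → a = [[2, 8], [9, 6]]
`b = a.copy()` → b = [[2, 8], [9, 6]]
`a[0].append(59)` → a = [[2, 8, 59], [9, 6]]; b = [[2, 8, 59], [9, 6]]
`a.append([8, 5])` → a = [[2, 8, 59], [9, 6], [8, 5]]
`print(b)` → prints [[2, 8, 59], [9, 6]]

Answer: [[2, 8, 59], [9, 6]]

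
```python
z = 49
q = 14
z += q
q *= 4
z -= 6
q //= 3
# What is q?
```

Trace:
`z = 49` → z = 49
`q = 14` → q = 14
`z += q` → z = 63
`q *= 4` → q = 56
`z -= 6` → z = 57
`q //= 3` → q = 18
So q = 18

Answer: 18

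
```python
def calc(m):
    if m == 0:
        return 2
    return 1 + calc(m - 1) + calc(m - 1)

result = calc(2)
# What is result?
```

calc(m) = 1 + 2·calc(m-1), calc(0)=2. Closed form: (2+1)·2^2 - 1 = 11.

Answer: 11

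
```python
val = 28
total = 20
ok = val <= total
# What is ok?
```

Trace:
`val = 28` → val = 28
`total = 20` → total = 20
`ok = val <= total` → ok = False
So ok = False

Answer: False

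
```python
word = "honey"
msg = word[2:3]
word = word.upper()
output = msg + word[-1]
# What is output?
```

Trace:
`word = "honey"` → word = 'honey'
`msg = word[2:3]` → msg = 'n'
`word = word.upper()` → word = 'HONEY'
`output = msg + word[-1]` → output = 'nY'
So output = 'nY'

Answer: 'nY'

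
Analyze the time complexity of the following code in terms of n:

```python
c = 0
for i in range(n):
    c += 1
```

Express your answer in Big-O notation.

Each loop level contributes: n. Multiplying the contributions gives O(n).

Answer: O(n)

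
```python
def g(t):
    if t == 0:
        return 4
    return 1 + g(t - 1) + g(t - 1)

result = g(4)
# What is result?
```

g(t) = 1 + 2·g(t-1), g(0)=4. Closed form: (4+1)·2^4 - 1 = 79.

Answer: 79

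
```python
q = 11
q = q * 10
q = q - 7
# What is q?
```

Trace:
`q = 11` → q = 11
`q = q * 10` → q = 110
`q = q - 7` → q = 103
So q = 103

Answer: 103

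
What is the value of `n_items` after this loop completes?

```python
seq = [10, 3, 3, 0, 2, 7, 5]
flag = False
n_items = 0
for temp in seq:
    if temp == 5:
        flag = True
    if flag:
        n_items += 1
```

Count elements after first 5 in [10, 3, 3, 0, 2, 7, 5]
`n_items` takes the values: 0 → 1

Answer: 1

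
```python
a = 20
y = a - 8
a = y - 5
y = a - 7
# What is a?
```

Trace:
`a = 20` → a = 20
`y = a - 8` → y = 12
`a = y - 5` → a = 7
`y = a - 7` → y = 0
So a = 7

Answer: 7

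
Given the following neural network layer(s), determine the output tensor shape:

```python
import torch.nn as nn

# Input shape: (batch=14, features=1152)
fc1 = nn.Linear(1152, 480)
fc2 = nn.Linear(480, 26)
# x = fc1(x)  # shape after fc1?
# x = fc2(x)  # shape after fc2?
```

Input: (14, 1152) -> after fc1: (14, 480) -> Output: (14, 26)

Answer: (14, 26)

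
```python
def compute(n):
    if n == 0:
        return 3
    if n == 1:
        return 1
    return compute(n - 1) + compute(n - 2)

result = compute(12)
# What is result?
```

Build up from base cases: compute(0)=3, compute(1)=1, compute(2)=4, compute(3)=5, compute(4)=9, compute(5)=14, compute(6)=23, ..., compute(12)=411

Answer: 411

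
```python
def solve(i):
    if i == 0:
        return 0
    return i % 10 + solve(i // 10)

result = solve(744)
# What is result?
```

Sum of digits of 744: 4 + 4 + 7 = 15

Answer: 15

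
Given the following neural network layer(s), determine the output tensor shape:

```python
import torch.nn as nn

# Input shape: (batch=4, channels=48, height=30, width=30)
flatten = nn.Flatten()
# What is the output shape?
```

Input: (4, 48, 30, 30) -> Output: (4, 43200)

Answer: (4, 43200)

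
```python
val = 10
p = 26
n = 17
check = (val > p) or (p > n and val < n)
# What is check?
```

Trace:
`val = 10` → val = 10
`p = 26` → p = 26
`n = 17` → n = 17
`check = (val > p) or (p > n and val < n)` → check = True
So check = True

Answer: True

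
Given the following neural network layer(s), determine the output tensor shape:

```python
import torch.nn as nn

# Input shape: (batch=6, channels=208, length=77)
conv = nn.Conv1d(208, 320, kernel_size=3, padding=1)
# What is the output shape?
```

Input: (6, 208, 77) -> Output: (6, 320, 77)

Answer: (6, 320, 77)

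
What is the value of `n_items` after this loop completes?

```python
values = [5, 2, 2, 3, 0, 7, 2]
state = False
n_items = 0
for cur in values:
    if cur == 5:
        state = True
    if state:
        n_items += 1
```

Count elements after first 5 in [5, 2, 2, 3, 0, 7, 2]
`n_items` takes the values: 0 → 1 → 2 → 3 → 4 → 5 → 6 → 7

Answer: 7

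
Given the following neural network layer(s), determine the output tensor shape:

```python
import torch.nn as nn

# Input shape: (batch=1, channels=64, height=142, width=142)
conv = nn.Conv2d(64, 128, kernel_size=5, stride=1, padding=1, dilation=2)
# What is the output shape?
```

Input: (1, 64, 142, 142) -> Output: (1, 128, 136, 136)

Answer: (1, 128, 136, 136)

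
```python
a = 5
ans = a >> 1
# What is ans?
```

Trace:
`a = 5` → a = 5
`ans = a >> 1` → ans = 2
So ans = 2

Answer: 2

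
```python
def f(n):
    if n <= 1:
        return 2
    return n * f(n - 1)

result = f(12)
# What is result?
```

f(12) = 12 * 11 * 10 * 9 * 8 * 7 * 6 * 5 * 4 * 3 * 2 * 2 = 958003200

Answer: 958003200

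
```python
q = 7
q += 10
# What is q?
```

Trace:
`q = 7` → q = 7
`q += 10` → q = 17
So q = 17

Answer: 17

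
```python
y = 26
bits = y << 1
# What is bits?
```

Trace:
`y = 26` → y = 26
`bits = y << 1` → bits = 52
So bits = 52

Answer: 52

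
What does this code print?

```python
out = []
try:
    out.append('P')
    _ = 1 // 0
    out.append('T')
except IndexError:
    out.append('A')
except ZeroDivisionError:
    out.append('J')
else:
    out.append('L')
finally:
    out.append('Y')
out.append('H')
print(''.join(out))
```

Execution trace: 'P' (try body) → 'J' (except ZeroDivisionError) → 'Y' (finally) → 'H' (after the try/except). Output: PJYH

Answer: PJYH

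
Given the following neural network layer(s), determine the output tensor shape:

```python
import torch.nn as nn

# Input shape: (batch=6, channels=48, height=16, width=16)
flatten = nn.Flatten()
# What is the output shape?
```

Input: (6, 48, 16, 16) -> Output: (6, 12288)

Answer: (6, 12288)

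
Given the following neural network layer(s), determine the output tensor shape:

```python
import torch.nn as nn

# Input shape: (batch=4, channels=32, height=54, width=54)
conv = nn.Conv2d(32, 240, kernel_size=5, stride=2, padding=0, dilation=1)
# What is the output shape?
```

Input: (4, 32, 54, 54) -> Output: (4, 240, 25, 25)

Answer: (4, 240, 25, 25)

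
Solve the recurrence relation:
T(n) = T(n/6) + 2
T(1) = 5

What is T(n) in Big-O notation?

Each step divides n by 6 and adds 2. After log_6(n) steps we reach T(1)=5. So T(n) = 2·log_6(n) + 5 = O(log n).

Answer: O(log n)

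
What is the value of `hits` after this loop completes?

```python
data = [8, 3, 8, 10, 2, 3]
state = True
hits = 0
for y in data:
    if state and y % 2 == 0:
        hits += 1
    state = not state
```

Count even values at even positions
`hits` takes the values: 0 → 1 → 2 → 3

Answer: 3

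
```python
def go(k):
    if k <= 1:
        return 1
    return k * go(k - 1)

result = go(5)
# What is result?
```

go(5) = 5 * 4 * 3 * 2 * 1 = 120

Answer: 120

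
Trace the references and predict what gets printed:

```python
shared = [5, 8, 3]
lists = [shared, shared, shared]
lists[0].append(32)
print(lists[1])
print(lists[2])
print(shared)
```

Key concept: list of same reference.
Step by step:
`shared = [5, 8, 3]` → shared = [5, 8, 3]
`lists = [shared, shared, shared]` → lists = [[5, 8, 3], [5, 8, 3], [5, 8, 3]]
`lists[0].append(32)` → shared = [5, 8, 3, 32]; lists = [[5, 8, 3, 32], [5, 8, 3, 32], [5, 8, 3, 32]]
`print(lists[1])` → prints [5, 8, 3, 32]
`print(lists[2])` → prints [5, 8, 3, 32]
`print(shared)` → prints [5, 8, 3, 32]

Answer:
[5, 8, 3, 32]
[5, 8, 3, 32]
[5, 8, 3, 32]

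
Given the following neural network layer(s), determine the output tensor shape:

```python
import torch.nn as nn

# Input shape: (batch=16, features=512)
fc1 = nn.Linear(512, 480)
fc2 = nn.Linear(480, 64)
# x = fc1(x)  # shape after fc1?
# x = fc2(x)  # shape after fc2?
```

Input: (16, 512) -> after fc1: (16, 480) -> Output: (16, 64)

Answer: (16, 64)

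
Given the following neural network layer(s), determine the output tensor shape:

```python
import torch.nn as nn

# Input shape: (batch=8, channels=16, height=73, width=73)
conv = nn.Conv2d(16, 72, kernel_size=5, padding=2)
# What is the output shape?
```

Input: (8, 16, 73, 73) -> Output: (8, 72, 73, 73)

Answer: (8, 72, 73, 73)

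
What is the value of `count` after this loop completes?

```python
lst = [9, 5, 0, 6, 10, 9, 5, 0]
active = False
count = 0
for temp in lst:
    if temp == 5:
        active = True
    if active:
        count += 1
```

Count elements after first 5 in [9, 5, 0, 6, 10, 9, 5, 0]
`count` takes the values: 0 → 1 → 2 → 3 → 4 → 5 → 6 → 7

Answer: 7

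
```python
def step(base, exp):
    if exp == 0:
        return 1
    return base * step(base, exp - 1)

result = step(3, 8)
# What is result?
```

step(3, 8) = 3 * 3 * 3 * 3 * 3 * 3 * 3 * 3 = 6561

Answer: 6561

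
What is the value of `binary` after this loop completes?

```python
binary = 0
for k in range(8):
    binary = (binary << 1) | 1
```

Build 8 consecutive 1-bits: 0b11111111
`binary` takes the values: 0 → 1 → 3 → 7 → 15 → 31 → 63 → 127 → 255

Answer: 255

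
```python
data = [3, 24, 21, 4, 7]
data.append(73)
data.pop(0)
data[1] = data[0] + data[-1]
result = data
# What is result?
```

Trace:
`data = [3, 24, 21, 4, 7]` → data = [3, 24, 21, 4, 7]
`data.append(73)` → data = [3, 24, 21, 4, 7, 73]
`data.pop(0)` → data = [24, 21, 4, 7, 73]
`data[1] = data[0] + data[-1]` → data = [24, 97, 4, 7, 73]
`result = data` → result = [24, 97, 4, 7, 73]
So result = [24, 97, 4, 7, 73]

Answer: [24, 97, 4, 7, 73]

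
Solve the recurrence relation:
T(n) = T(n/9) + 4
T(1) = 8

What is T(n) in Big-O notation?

Each step divides n by 9 and adds 4. After log_9(n) steps we reach T(1)=8. So T(n) = 4·log_9(n) + 8 = O(log n).

Answer: O(log n)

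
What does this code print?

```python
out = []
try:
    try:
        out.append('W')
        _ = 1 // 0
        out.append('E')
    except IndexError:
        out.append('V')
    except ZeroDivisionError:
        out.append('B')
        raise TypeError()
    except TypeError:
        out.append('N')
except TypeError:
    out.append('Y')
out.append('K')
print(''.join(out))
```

Execution trace: 'W' (inner try body) → 'B' (inner except ZeroDivisionError) → 'Y' (outer except TypeError) → 'K' (after the try/except). Output: WBYK

Answer: WBYK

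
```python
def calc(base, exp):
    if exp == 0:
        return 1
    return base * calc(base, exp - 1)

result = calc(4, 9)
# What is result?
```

calc(4, 9) = 4 * 4 * 4 * 4 * 4 * 4 * 4 * 4 * 4 = 262144

Answer: 262144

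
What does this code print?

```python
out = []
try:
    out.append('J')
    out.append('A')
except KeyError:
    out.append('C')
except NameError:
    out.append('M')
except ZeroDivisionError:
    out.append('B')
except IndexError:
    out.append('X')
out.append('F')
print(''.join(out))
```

Execution trace: 'J' (try body) → 'A' (try body, no exception) → 'F' (after the try/except). Output: JAF

Answer: JAF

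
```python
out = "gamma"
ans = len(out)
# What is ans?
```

Trace:
`out = "gamma"` → out = 'gamma'
`ans = len(out)` → ans = 5
So ans = 5

Answer: 5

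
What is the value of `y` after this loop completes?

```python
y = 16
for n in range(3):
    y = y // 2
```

Halve 3 times: 16 // 2^3 = 2
`y` takes the values: 16 → 8 → 4 → 2

Answer: 2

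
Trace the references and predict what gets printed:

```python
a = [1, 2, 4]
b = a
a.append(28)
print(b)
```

Key concept: basic list aliasing.
Step by step:
`a = [1, 2, 4]` → a = [1, 2, 4]
`b = a` → b = [1, 2, 4] (same object as a)
`a.append(28)` → a = [1, 2, 4, 28] (same object as b); b = [1, 2, 4, 28] (same object as a)
`print(b)` → prints [1, 2, 4, 28]

Answer: [1, 2, 4, 28]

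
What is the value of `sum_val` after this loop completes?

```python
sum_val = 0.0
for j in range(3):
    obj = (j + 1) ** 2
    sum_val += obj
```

Sum of squared losses 1² + 2² + ... + 3²
`sum_val` takes the values: 0.0 → 1.0 → 5.0 → 14.0

Answer: 14.0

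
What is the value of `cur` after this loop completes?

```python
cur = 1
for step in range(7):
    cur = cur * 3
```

Multiply by 3, 7 times: 1 * 3^7 = 2187
`cur` takes the values: 1 → 3 → 9 → 27 → 81 → 243 → 729 → 2187

Answer: 2187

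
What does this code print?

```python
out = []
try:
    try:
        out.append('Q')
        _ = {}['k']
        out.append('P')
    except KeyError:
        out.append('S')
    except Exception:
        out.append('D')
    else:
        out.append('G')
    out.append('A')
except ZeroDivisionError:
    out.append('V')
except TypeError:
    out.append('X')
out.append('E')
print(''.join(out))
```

Execution trace: 'Q' (inner try body) → 'S' (inner except KeyError) → 'A' (try body, no exception) → 'E' (after the try/except). Output: QSAE

Answer: QSAE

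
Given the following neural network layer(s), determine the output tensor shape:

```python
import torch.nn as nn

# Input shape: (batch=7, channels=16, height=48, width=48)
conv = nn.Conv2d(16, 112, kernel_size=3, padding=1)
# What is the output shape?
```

Input: (7, 16, 48, 48) -> Output: (7, 112, 48, 48)

Answer: (7, 112, 48, 48)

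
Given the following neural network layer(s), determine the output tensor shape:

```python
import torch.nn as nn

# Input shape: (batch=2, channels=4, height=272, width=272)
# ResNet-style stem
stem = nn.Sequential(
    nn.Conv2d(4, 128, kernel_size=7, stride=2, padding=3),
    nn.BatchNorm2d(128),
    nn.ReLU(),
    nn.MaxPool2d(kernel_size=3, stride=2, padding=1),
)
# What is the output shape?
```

Input: (2, 4, 272, 272) -> after Conv2d 7x7 stride=2: (2, 128, 136, 136) -> Output: (2, 128, 68, 68)

Answer: (2, 128, 68, 68)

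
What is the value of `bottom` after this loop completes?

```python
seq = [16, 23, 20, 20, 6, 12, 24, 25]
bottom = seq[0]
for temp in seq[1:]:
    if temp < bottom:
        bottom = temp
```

Minimum of [16, 23, 20, 20, 6, 12, 24, 25]
`bottom` takes the values: 16 → 6

Answer: 6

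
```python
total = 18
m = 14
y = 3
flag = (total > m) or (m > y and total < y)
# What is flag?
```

Trace:
`total = 18` → total = 18
`m = 14` → m = 14
`y = 3` → y = 3
`flag = (total > m) or (m > y and total < y)` → flag = True
So flag = True

Answer: True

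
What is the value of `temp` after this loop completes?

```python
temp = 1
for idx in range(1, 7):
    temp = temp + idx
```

Start at 1, add 1 through 6
`temp` takes the values: 1 → 2 → 4 → 7 → 11 → 16 → 22

Answer: 22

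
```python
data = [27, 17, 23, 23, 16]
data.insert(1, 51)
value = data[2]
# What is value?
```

Trace:
`data = [27, 17, 23, 23, 16]` → data = [27, 17, 23, 23, 16]
`data.insert(1, 51)` → data = [27, 51, 17, 23, 23, 16]
`value = data[2]` → value = 17
So value = 17

Answer: 17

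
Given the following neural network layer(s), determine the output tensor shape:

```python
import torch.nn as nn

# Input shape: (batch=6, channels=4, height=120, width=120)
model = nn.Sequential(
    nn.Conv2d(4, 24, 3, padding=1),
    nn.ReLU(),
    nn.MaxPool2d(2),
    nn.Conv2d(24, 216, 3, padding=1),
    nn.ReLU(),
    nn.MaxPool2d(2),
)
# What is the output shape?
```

Input: (6, 4, 120, 120) -> after first Conv2d: (6, 24, 120, 120) -> after first MaxPool2d: (6, 24, 60, 60) -> after second Conv2d: (6, 216, 60, 60) -> Output: (6, 216, 30, 30)

Answer: (6, 216, 30, 30)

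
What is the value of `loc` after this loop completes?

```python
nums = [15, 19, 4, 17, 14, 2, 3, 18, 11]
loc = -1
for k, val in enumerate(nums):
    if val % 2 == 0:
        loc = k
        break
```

First even number index in [15, 19, 4, 17, 14, 2, 3, 18, 11]
`loc` takes the values: -1 → 2

Answer: 2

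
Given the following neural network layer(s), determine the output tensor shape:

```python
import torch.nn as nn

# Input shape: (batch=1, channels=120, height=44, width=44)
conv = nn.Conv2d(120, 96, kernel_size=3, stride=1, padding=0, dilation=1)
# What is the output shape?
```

Input: (1, 120, 44, 44) -> Output: (1, 96, 42, 42)

Answer: (1, 96, 42, 42)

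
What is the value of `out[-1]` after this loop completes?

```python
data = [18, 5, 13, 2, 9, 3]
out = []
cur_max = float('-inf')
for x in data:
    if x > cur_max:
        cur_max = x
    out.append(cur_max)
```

Running max ends at 18
`out` takes the values: [] → [18] → [18, 18] → [18, 18, 18] → [18, 18, 18, 18] → [18, 18, 18, 18, 18] → [18, 18, 18, 18, 18, 18]
So `out[-1]` = 18

Answer: 18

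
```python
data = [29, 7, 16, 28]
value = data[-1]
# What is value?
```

Trace:
`data = [29, 7, 16, 28]` → data = [29, 7, 16, 28]
`value = data[-1]` → value = 28
So value = 28

Answer: 28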